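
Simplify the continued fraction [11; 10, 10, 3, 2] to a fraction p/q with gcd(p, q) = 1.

Build up convergents one term at a time:
a_0 = 11: 11/1
a_1 = 10: 111/10
a_2 = 10: 1121/101
a_3 = 3: 3474/313
a_4 = 2: 8069/727

8069/727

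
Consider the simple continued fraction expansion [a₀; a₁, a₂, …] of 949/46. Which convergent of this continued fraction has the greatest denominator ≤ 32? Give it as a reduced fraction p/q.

392/19

a_0 = 20: 20/1  (≤ bound)
a_1 = 1: 21/1  (≤ bound)
a_2 = 1: 41/2  (≤ bound)
a_3 = 1: 62/3  (≤ bound)
a_4 = 2: 165/8  (≤ bound)
a_5 = 2: 392/19  (≤ bound)
a_6 = 2: 949/46  (> 32, stop)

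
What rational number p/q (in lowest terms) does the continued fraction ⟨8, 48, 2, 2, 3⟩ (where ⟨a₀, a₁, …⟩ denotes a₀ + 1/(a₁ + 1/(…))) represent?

6601/823

Start with 3.
2 + 1/(3/1) = 2 + 1/3 = 7/3
2 + 1/(7/3) = 2 + 3/7 = 17/7
48 + 1/(17/7) = 48 + 7/17 = 823/17
8 + 1/(823/17) = 8 + 17/823 = 6601/823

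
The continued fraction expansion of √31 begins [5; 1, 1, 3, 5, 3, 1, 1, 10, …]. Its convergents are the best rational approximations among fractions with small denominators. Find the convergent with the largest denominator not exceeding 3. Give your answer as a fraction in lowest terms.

11/2

List convergents until the denominator exceeds the bound:
a_0 = 5: 5/1  (≤ bound)
a_1 = 1: 6/1  (≤ bound)
a_2 = 1: 11/2  (≤ bound)
a_3 = 3: 39/7  (> 3, stop)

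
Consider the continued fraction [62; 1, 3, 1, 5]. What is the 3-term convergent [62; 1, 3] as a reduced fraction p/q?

Start with 3.
1 + 1/(3/1) = 1 + 1/3 = 4/3
62 + 1/(4/3) = 62 + 3/4 = 251/4

251/4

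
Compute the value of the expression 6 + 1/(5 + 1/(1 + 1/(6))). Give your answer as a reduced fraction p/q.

253/41

Starting at the tail and folding back:
Start with 6.
1 + 1/(6/1) = 1 + 1/6 = 7/6
5 + 1/(7/6) = 5 + 6/7 = 41/7
6 + 1/(41/7) = 6 + 7/41 = 253/41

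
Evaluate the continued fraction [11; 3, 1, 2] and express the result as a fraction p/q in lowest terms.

a_0 = 11: 11/1
a_1 = 3: 34/3
a_2 = 1: 45/4
a_3 = 2: 124/11

124/11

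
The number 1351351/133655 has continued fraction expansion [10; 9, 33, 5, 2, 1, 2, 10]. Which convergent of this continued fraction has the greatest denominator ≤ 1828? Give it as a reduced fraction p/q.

a_0 = 10: 10/1  (≤ bound)
a_1 = 9: 91/9  (≤ bound)
a_2 = 33: 3013/298  (≤ bound)
a_3 = 5: 15156/1499  (≤ bound)
a_4 = 2: 33325/3296  (> 1828, stop)

15156/1499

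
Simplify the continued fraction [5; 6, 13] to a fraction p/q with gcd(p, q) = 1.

408/79

a_0 = 5: 5/1
a_1 = 6: 31/6
a_2 = 13: 408/79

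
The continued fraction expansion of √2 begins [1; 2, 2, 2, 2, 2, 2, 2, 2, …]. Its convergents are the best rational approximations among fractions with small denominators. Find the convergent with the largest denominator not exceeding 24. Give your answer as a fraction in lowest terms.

17/12

a_0 = 1: 1/1  (≤ bound)
a_1 = 2: 3/2  (≤ bound)
a_2 = 2: 7/5  (≤ bound)
a_3 = 2: 17/12  (≤ bound)
a_4 = 2: 41/29  (> 24, stop)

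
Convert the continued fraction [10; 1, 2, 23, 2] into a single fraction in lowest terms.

Collapse the nested fraction from the inside out:
Start with 2.
23 + 1/(2/1) = 23 + 1/2 = 47/2
2 + 1/(47/2) = 2 + 2/47 = 96/47
1 + 1/(96/47) = 1 + 47/96 = 143/96
10 + 1/(143/96) = 10 + 96/143 = 1526/143

1526/143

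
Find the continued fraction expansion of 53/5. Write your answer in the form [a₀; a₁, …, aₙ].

53 ÷ 5 → quotient 10, remainder 3
5 ÷ 3 → quotient 1, remainder 2
3 ÷ 2 → quotient 1, remainder 1
2 ÷ 1 → quotient 2, remainder 0

[10; 1, 1, 2]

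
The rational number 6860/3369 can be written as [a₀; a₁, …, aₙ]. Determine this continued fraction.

6860 = 2·3369 + 122, so a_0 = 2
3369 = 27·122 + 75, so a_1 = 27
122 = 1·75 + 47, so a_2 = 1
75 = 1·47 + 28, so a_3 = 1
47 = 1·28 + 19, so a_4 = 1
28 = 1·19 + 9, so a_5 = 1
19 = 2·9 + 1, so a_6 = 2
9 = 9·1 + 0, so a_7 = 9

[2; 27, 1, 1, 1, 1, 2, 9]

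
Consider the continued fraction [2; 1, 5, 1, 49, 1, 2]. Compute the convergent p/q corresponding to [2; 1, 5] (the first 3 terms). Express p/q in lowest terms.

Start with 5.
1 + 1/(5/1) = 1 + 1/5 = 6/5
2 + 1/(6/5) = 2 + 5/6 = 17/6

17/6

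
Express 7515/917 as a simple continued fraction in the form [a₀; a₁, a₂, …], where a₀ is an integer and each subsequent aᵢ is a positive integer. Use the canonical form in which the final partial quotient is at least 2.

⌊7515/917⌋ = 8, remainder 179
⌊917/179⌋ = 5, remainder 22
⌊179/22⌋ = 8, remainder 3
⌊22/3⌋ = 7, remainder 1
⌊3/1⌋ = 3, remainder 0

[8; 5, 8, 7, 3]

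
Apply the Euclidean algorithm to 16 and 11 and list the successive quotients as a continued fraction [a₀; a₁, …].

Run the Euclidean algorithm, recording each quotient:
16 = 1·11 + 5, so a_0 = 1
11 = 2·5 + 1, so a_1 = 2
5 = 5·1 + 0, so a_2 = 5

[1; 2, 5]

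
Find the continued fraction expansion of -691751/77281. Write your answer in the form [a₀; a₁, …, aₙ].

Apply division with remainder until the remainder is 0:
-691751 = -9·77281 + 3778, so a_0 = -9
77281 = 20·3778 + 1721, so a_1 = 20
3778 = 2·1721 + 336, so a_2 = 2
1721 = 5·336 + 41, so a_3 = 5
336 = 8·41 + 8, so a_4 = 8
41 = 5·8 + 1, so a_5 = 5
8 = 8·1 + 0, so a_6 = 8

[-9; 20, 2, 5, 8, 5, 8]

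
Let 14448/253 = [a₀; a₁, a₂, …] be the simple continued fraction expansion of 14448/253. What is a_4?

2

⌊14448/253⌋ = 57, remainder 27
⌊253/27⌋ = 9, remainder 10
⌊27/10⌋ = 2, remainder 7
⌊10/7⌋ = 1, remainder 3
⌊7/3⌋ = 2, remainder 1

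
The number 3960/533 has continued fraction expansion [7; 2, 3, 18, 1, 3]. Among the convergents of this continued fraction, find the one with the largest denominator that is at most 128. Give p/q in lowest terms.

951/128

List convergents until the denominator exceeds the bound:
a_0 = 7: 7/1  (≤ bound)
a_1 = 2: 15/2  (≤ bound)
a_2 = 3: 52/7  (≤ bound)
a_3 = 18: 951/128  (≤ bound)
a_4 = 1: 1003/135  (> 128, stop)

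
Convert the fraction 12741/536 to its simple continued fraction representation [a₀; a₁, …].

[23; 1, 3, 2, 1, 3, 1, 8]

12741 ÷ 536 → quotient 23, remainder 413
536 ÷ 413 → quotient 1, remainder 123
413 ÷ 123 → quotient 3, remainder 44
123 ÷ 44 → quotient 2, remainder 35
44 ÷ 35 → quotient 1, remainder 9
35 ÷ 9 → quotient 3, remainder 8
9 ÷ 8 → quotient 1, remainder 1
8 ÷ 1 → quotient 8, remainder 0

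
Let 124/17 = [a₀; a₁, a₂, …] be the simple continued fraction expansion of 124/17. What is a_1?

3

Run the Euclidean algorithm, recording each quotient:
124 ÷ 17 → quotient 7, remainder 5
17 ÷ 5 → quotient 3, remainder 2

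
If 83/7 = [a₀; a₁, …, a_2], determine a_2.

6

Repeatedly divide and take the remainder:
⌊83/7⌋ = 11, remainder 6
⌊7/6⌋ = 1, remainder 1
⌊6/1⌋ = 6, remainder 0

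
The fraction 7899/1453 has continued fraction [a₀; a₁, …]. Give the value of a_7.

7899 = 5·1453 + 634, so a_0 = 5
1453 = 2·634 + 185, so a_1 = 2
634 = 3·185 + 79, so a_2 = 3
185 = 2·79 + 27, so a_3 = 2
79 = 2·27 + 25, so a_4 = 2
27 = 1·25 + 2, so a_5 = 1
25 = 12·2 + 1, so a_6 = 12
2 = 2·1 + 0, so a_7 = 2

2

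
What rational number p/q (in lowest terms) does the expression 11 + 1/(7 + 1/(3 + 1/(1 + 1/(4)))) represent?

a_0 = 11: 11/1
a_1 = 7: 78/7
a_2 = 3: 245/22
a_3 = 1: 323/29
a_4 = 4: 1537/138

1537/138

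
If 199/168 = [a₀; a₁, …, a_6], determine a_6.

2

⌊199/168⌋ = 1, remainder 31
⌊168/31⌋ = 5, remainder 13
⌊31/13⌋ = 2, remainder 5
⌊13/5⌋ = 2, remainder 3
⌊5/3⌋ = 1, remainder 2
⌊3/2⌋ = 1, remainder 1
⌊2/1⌋ = 2, remainder 0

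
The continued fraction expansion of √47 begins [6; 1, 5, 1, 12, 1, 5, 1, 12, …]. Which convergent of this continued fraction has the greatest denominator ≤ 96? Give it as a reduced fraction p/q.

List convergents until the denominator exceeds the bound:
a_0 = 6: 6/1  (≤ bound)
a_1 = 1: 7/1  (≤ bound)
a_2 = 5: 41/6  (≤ bound)
a_3 = 1: 48/7  (≤ bound)
a_4 = 12: 617/90  (≤ bound)
a_5 = 1: 665/97  (> 96, stop)

617/90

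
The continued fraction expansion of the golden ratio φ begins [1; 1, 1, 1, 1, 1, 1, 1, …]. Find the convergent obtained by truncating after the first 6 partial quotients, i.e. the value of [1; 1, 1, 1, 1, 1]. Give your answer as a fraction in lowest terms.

Compute successive convergents:
a_0 = 1: 1/1
a_1 = 1: 2/1
a_2 = 1: 3/2
a_3 = 1: 5/3
a_4 = 1: 8/5
a_5 = 1: 13/8

13/8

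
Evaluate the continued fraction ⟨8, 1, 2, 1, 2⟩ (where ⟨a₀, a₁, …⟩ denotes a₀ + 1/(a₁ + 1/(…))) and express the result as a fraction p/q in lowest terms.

96/11

Work from the innermost term outward:
Start with 2.
1 + 1/(2/1) = 1 + 1/2 = 3/2
2 + 1/(3/2) = 2 + 2/3 = 8/3
1 + 1/(8/3) = 1 + 3/8 = 11/8
8 + 1/(11/8) = 8 + 8/11 = 96/11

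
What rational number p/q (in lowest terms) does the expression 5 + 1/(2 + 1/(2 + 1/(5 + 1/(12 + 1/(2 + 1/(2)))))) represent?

a_0 = 5: 5/1
a_1 = 2: 11/2
a_2 = 2: 27/5
a_3 = 5: 146/27
a_4 = 12: 1779/329
a_5 = 2: 3704/685
a_6 = 2: 9187/1699

9187/1699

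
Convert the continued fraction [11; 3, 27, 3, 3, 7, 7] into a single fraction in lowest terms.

Collapse the nested fraction from the inside out:
Start with 7.
7 + 1/(7/1) = 7 + 1/7 = 50/7
3 + 1/(50/7) = 3 + 7/50 = 157/50
3 + 1/(157/50) = 3 + 50/157 = 521/157
27 + 1/(521/157) = 27 + 157/521 = 14224/521
3 + 1/(14224/521) = 3 + 521/14224 = 43193/14224
11 + 1/(43193/14224) = 11 + 14224/43193 = 489347/43193

489347/43193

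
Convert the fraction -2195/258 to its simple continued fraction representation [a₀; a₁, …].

[-9; 2, 31, 1, 3]

-2195 ÷ 258 → quotient -9, remainder 127
258 ÷ 127 → quotient 2, remainder 4
127 ÷ 4 → quotient 31, remainder 3
4 ÷ 3 → quotient 1, remainder 1
3 ÷ 1 → quotient 3, remainder 0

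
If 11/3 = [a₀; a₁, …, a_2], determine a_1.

1

11 = 3·3 + 2, so a_0 = 3
3 = 1·2 + 1, so a_1 = 1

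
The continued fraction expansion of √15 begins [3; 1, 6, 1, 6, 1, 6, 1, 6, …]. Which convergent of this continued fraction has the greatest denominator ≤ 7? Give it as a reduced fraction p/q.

a_0 = 3: 3/1  (≤ bound)
a_1 = 1: 4/1  (≤ bound)
a_2 = 6: 27/7  (≤ bound)
a_3 = 1: 31/8  (> 7, stop)

27/7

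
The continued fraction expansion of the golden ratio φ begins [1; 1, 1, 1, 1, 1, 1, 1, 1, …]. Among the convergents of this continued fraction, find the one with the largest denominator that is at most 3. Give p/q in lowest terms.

List convergents until the denominator exceeds the bound:
a_0 = 1: 1/1  (≤ bound)
a_1 = 1: 2/1  (≤ bound)
a_2 = 1: 3/2  (≤ bound)
a_3 = 1: 5/3  (≤ bound)
a_4 = 1: 8/5  (> 3, stop)

5/3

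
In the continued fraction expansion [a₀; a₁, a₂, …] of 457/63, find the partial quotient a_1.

3

⌊457/63⌋ = 7, remainder 16
⌊63/16⌋ = 3, remainder 15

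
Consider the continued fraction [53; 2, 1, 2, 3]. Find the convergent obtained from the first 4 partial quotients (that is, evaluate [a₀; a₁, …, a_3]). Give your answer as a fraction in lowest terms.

Start with 2.
1 + 1/(2/1) = 1 + 1/2 = 3/2
2 + 1/(3/2) = 2 + 2/3 = 8/3
53 + 1/(8/3) = 53 + 3/8 = 427/8

427/8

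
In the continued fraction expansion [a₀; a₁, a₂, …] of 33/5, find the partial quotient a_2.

1

33 = 6·5 + 3, so a_0 = 6
5 = 1·3 + 2, so a_1 = 1
3 = 1·2 + 1, so a_2 = 1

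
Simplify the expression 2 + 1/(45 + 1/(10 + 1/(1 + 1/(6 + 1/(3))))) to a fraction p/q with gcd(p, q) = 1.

21793/10777

Start with 3.
6 + 1/(3/1) = 6 + 1/3 = 19/3
1 + 1/(19/3) = 1 + 3/19 = 22/19
10 + 1/(22/19) = 10 + 19/22 = 239/22
45 + 1/(239/22) = 45 + 22/239 = 10777/239
2 + 1/(10777/239) = 2 + 239/10777 = 21793/10777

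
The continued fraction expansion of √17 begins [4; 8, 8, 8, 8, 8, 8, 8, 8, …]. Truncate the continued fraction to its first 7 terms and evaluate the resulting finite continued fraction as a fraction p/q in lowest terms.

Start with 8.
8 + 1/(8/1) = 8 + 1/8 = 65/8
8 + 1/(65/8) = 8 + 8/65 = 528/65
8 + 1/(528/65) = 8 + 65/528 = 4289/528
8 + 1/(4289/528) = 8 + 528/4289 = 34840/4289
8 + 1/(34840/4289) = 8 + 4289/34840 = 283009/34840
4 + 1/(283009/34840) = 4 + 34840/283009 = 1166876/283009

1166876/283009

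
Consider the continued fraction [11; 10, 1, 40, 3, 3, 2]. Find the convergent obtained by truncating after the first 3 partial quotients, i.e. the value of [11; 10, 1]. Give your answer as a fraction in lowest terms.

Use the convergent recurrence hₖ = aₖ·hₖ₋₁ + hₖ₋₂ (and likewise for the denominators kₖ):
a_0 = 11: 11/1
a_1 = 10: 111/10
a_2 = 1: 122/11

122/11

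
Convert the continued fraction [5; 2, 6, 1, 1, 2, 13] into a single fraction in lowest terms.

Start with 13.
2 + 1/(13/1) = 2 + 1/13 = 27/13
1 + 1/(27/13) = 1 + 13/27 = 40/27
1 + 1/(40/27) = 1 + 27/40 = 67/40
6 + 1/(67/40) = 6 + 40/67 = 442/67
2 + 1/(442/67) = 2 + 67/442 = 951/442
5 + 1/(951/442) = 5 + 442/951 = 5197/951

5197/951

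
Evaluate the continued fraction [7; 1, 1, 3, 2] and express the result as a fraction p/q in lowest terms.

121/16

Start with 2.
3 + 1/(2/1) = 3 + 1/2 = 7/2
1 + 1/(7/2) = 1 + 2/7 = 9/7
1 + 1/(9/7) = 1 + 7/9 = 16/9
7 + 1/(16/9) = 7 + 9/16 = 121/16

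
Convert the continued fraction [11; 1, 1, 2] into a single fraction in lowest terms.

58/5

Start with 2.
1 + 1/(2/1) = 1 + 1/2 = 3/2
1 + 1/(3/2) = 1 + 2/3 = 5/3
11 + 1/(5/3) = 11 + 3/5 = 58/5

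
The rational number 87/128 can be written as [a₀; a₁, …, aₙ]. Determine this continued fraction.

[0; 1, 2, 8, 5]

87 = 0·128 + 87, so a_0 = 0
128 = 1·87 + 41, so a_1 = 1
87 = 2·41 + 5, so a_2 = 2
41 = 8·5 + 1, so a_3 = 8
5 = 5·1 + 0, so a_4 = 5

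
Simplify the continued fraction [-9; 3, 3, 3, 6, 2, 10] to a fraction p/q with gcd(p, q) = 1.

-40859/4698

Build up convergents one term at a time:
a_0 = -9: -9/1
a_1 = 3: -26/3
a_2 = 3: -87/10
a_3 = 3: -287/33
a_4 = 6: -1809/208
a_5 = 2: -3905/449
a_6 = 10: -40859/4698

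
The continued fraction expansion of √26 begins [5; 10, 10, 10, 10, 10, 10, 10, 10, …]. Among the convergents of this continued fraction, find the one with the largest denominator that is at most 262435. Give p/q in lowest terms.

List convergents until the denominator exceeds the bound:
a_0 = 5: 5/1  (≤ bound)
a_1 = 10: 51/10  (≤ bound)
a_2 = 10: 515/101  (≤ bound)
a_3 = 10: 5201/1020  (≤ bound)
a_4 = 10: 52525/10301  (≤ bound)
a_5 = 10: 530451/104030  (≤ bound)
a_6 = 10: 5357035/1050601  (> 262435, stop)

530451/104030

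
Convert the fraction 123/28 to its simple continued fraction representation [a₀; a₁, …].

[4; 2, 1, 1, 5]

Repeatedly divide and take the remainder:
123 = 4·28 + 11, so a_0 = 4
28 = 2·11 + 6, so a_1 = 2
11 = 1·6 + 5, so a_2 = 1
6 = 1·5 + 1, so a_3 = 1
5 = 5·1 + 0, so a_4 = 5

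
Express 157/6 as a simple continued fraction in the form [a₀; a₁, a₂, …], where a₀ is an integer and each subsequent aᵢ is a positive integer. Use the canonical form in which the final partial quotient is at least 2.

[26; 6]

Run the Euclidean algorithm, recording each quotient:
157 ÷ 6 → quotient 26, remainder 1
6 ÷ 1 → quotient 6, remainder 0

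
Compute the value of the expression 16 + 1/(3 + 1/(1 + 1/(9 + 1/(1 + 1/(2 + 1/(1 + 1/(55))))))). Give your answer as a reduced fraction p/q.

152237/9365

a_0 = 16: 16/1
a_1 = 3: 49/3
a_2 = 1: 65/4
a_3 = 9: 634/39
a_4 = 1: 699/43
a_5 = 2: 2032/125
a_6 = 1: 2731/168
a_7 = 55: 152237/9365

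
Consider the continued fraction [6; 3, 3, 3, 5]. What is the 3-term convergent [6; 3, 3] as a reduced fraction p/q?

63/10

Start with 3.
3 + 1/(3/1) = 3 + 1/3 = 10/3
6 + 1/(10/3) = 6 + 3/10 = 63/10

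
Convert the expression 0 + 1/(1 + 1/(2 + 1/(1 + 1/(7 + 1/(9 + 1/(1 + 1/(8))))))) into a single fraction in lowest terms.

a_0 = 0: 0/1
a_1 = 1: 1/1
a_2 = 2: 2/3
a_3 = 1: 3/4
a_4 = 7: 23/31
a_5 = 9: 210/283
a_6 = 1: 233/314
a_7 = 8: 2074/2795

2074/2795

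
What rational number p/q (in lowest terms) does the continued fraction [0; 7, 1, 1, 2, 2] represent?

12/91

Start with 2.
2 + 1/(2/1) = 2 + 1/2 = 5/2
1 + 1/(5/2) = 1 + 2/5 = 7/5
1 + 1/(7/5) = 1 + 5/7 = 12/7
7 + 1/(12/7) = 7 + 7/12 = 91/12
0 + 1/(91/12) = 0 + 12/91 = 12/91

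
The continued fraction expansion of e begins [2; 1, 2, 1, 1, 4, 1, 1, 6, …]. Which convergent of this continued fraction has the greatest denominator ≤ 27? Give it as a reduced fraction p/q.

19/7

a_0 = 2: 2/1  (≤ bound)
a_1 = 1: 3/1  (≤ bound)
a_2 = 2: 8/3  (≤ bound)
a_3 = 1: 11/4  (≤ bound)
a_4 = 1: 19/7  (≤ bound)
a_5 = 4: 87/32  (> 27, stop)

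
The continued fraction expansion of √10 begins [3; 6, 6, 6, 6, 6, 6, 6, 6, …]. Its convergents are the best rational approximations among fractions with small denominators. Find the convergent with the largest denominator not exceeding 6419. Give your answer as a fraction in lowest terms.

4443/1405

a_0 = 3: 3/1  (≤ bound)
a_1 = 6: 19/6  (≤ bound)
a_2 = 6: 117/37  (≤ bound)
a_3 = 6: 721/228  (≤ bound)
a_4 = 6: 4443/1405  (≤ bound)
a_5 = 6: 27379/8658  (> 6419, stop)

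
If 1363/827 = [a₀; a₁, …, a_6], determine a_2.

⌊1363/827⌋ = 1, remainder 536
⌊827/536⌋ = 1, remainder 291
⌊536/291⌋ = 1, remainder 245

1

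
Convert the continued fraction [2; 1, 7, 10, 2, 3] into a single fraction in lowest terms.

Start with 3.
2 + 1/(3/1) = 2 + 1/3 = 7/3
10 + 1/(7/3) = 10 + 3/7 = 73/7
7 + 1/(73/7) = 7 + 7/73 = 518/73
1 + 1/(518/73) = 1 + 73/518 = 591/518
2 + 1/(591/518) = 2 + 518/591 = 1700/591

1700/591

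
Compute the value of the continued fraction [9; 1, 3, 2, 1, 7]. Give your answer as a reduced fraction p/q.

977/100

Start with 7.
1 + 1/(7/1) = 1 + 1/7 = 8/7
2 + 1/(8/7) = 2 + 7/8 = 23/8
3 + 1/(23/8) = 3 + 8/23 = 77/23
1 + 1/(77/23) = 1 + 23/77 = 100/77
9 + 1/(100/77) = 9 + 77/100 = 977/100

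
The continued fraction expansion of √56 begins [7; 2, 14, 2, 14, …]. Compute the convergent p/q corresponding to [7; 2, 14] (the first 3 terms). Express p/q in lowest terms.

a_0 = 7: 7/1
a_1 = 2: 15/2
a_2 = 14: 217/29

217/29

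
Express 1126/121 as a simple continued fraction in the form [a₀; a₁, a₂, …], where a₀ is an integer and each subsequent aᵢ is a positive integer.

[9; 3, 3, 1, 2, 3]

⌊1126/121⌋ = 9, remainder 37
⌊121/37⌋ = 3, remainder 10
⌊37/10⌋ = 3, remainder 7
⌊10/7⌋ = 1, remainder 3
⌊7/3⌋ = 2, remainder 1
⌊3/1⌋ = 3, remainder 0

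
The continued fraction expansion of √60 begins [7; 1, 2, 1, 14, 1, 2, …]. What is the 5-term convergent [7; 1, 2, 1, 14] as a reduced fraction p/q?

Start with 14.
1 + 1/(14/1) = 1 + 1/14 = 15/14
2 + 1/(15/14) = 2 + 14/15 = 44/15
1 + 1/(44/15) = 1 + 15/44 = 59/44
7 + 1/(59/44) = 7 + 44/59 = 457/59

457/59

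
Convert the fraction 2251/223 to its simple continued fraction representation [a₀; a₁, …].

⌊2251/223⌋ = 10, remainder 21
⌊223/21⌋ = 10, remainder 13
⌊21/13⌋ = 1, remainder 8
⌊13/8⌋ = 1, remainder 5
⌊8/5⌋ = 1, remainder 3
⌊5/3⌋ = 1, remainder 2
⌊3/2⌋ = 1, remainder 1
⌊2/1⌋ = 2, remainder 0

[10; 10, 1, 1, 1, 1, 1, 2]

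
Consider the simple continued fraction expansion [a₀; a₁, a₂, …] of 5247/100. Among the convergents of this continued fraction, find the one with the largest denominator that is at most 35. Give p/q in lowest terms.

a_0 = 52: 52/1  (≤ bound)
a_1 = 2: 105/2  (≤ bound)
a_2 = 7: 787/15  (≤ bound)
a_3 = 1: 892/17  (≤ bound)
a_4 = 5: 5247/100  (> 35, stop)

892/17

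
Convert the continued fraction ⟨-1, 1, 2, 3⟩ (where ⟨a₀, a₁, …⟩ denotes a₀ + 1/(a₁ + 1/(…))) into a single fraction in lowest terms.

Starting at the tail and folding back:
Start with 3.
2 + 1/(3/1) = 2 + 1/3 = 7/3
1 + 1/(7/3) = 1 + 3/7 = 10/7
-1 + 1/(10/7) = -1 + 7/10 = -3/10

-3/10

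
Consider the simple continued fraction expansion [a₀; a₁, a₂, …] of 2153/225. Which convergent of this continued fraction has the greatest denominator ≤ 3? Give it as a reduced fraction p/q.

List convergents until the denominator exceeds the bound:
a_0 = 9: 9/1  (≤ bound)
a_1 = 1: 10/1  (≤ bound)
a_2 = 1: 19/2  (≤ bound)
a_3 = 3: 67/7  (> 3, stop)

19/2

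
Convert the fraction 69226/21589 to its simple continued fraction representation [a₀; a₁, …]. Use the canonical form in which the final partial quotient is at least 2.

[3; 4, 1, 5, 3, 6, 37]

69226 = 3·21589 + 4459, so a_0 = 3
21589 = 4·4459 + 3753, so a_1 = 4
4459 = 1·3753 + 706, so a_2 = 1
3753 = 5·706 + 223, so a_3 = 5
706 = 3·223 + 37, so a_4 = 3
223 = 6·37 + 1, so a_5 = 6
37 = 37·1 + 0, so a_6 = 37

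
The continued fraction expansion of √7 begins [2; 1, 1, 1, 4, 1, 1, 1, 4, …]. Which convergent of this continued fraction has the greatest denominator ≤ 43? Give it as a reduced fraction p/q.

82/31

List convergents until the denominator exceeds the bound:
a_0 = 2: 2/1  (≤ bound)
a_1 = 1: 3/1  (≤ bound)
a_2 = 1: 5/2  (≤ bound)
a_3 = 1: 8/3  (≤ bound)
a_4 = 4: 37/14  (≤ bound)
a_5 = 1: 45/17  (≤ bound)
a_6 = 1: 82/31  (≤ bound)
a_7 = 1: 127/48  (> 43, stop)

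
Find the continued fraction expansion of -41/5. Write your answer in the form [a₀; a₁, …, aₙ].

[-9; 1, 4]

Repeatedly divide and take the remainder:
⌊-41/5⌋ = -9, remainder 4
⌊5/4⌋ = 1, remainder 1
⌊4/1⌋ = 4, remainder 0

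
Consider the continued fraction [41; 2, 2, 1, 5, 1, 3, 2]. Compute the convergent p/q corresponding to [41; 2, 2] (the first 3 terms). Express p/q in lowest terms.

207/5

Use the convergent recurrence hₖ = aₖ·hₖ₋₁ + hₖ₋₂ (and likewise for the denominators kₖ):
a_0 = 41: 41/1
a_1 = 2: 83/2
a_2 = 2: 207/5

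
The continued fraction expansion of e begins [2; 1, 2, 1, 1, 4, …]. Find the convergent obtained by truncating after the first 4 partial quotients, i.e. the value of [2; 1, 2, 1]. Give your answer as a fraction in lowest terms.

11/4

Compute successive convergents:
a_0 = 2: 2/1
a_1 = 1: 3/1
a_2 = 2: 8/3
a_3 = 1: 11/4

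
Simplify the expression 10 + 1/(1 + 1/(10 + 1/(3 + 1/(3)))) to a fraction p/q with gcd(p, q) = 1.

Build up convergents one term at a time:
a_0 = 10: 10/1
a_1 = 1: 11/1
a_2 = 10: 120/11
a_3 = 3: 371/34
a_4 = 3: 1233/113

1233/113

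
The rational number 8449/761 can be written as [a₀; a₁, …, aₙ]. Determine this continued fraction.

Run the Euclidean algorithm, recording each quotient:
8449 = 11·761 + 78, so a_0 = 11
761 = 9·78 + 59, so a_1 = 9
78 = 1·59 + 19, so a_2 = 1
59 = 3·19 + 2, so a_3 = 3
19 = 9·2 + 1, so a_4 = 9
2 = 2·1 + 0, so a_5 = 2

[11; 9, 1, 3, 9, 2]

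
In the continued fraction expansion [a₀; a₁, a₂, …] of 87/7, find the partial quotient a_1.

2

87 ÷ 7 → quotient 12, remainder 3
7 ÷ 3 → quotient 2, remainder 1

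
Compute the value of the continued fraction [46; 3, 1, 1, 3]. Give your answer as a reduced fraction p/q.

a_0 = 46: 46/1
a_1 = 3: 139/3
a_2 = 1: 185/4
a_3 = 1: 324/7
a_4 = 3: 1157/25

1157/25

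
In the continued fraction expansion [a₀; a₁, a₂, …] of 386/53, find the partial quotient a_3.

1

386 = 7·53 + 15, so a_0 = 7
53 = 3·15 + 8, so a_1 = 3
15 = 1·8 + 7, so a_2 = 1
8 = 1·7 + 1, so a_3 = 1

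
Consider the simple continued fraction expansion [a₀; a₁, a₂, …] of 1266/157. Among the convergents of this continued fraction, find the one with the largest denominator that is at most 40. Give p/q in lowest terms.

List convergents until the denominator exceeds the bound:
a_0 = 8: 8/1  (≤ bound)
a_1 = 15: 121/15  (≤ bound)
a_2 = 1: 129/16  (≤ bound)
a_3 = 2: 379/47  (> 40, stop)

129/16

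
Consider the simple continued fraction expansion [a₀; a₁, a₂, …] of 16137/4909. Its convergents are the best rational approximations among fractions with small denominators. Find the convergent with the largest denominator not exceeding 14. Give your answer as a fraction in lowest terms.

List convergents until the denominator exceeds the bound:
a_0 = 3: 3/1  (≤ bound)
a_1 = 3: 10/3  (≤ bound)
a_2 = 2: 23/7  (≤ bound)
a_3 = 13: 309/94  (> 14, stop)

23/7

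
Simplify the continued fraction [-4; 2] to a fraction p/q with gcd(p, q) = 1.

-7/2

Start with 2.
-4 + 1/(2/1) = -4 + 1/2 = -7/2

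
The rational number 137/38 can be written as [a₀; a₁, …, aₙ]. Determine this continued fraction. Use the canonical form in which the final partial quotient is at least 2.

Repeatedly divide and take the remainder:
137 ÷ 38 → quotient 3, remainder 23
38 ÷ 23 → quotient 1, remainder 15
23 ÷ 15 → quotient 1, remainder 8
15 ÷ 8 → quotient 1, remainder 7
8 ÷ 7 → quotient 1, remainder 1
7 ÷ 1 → quotient 7, remainder 0

[3; 1, 1, 1, 1, 7]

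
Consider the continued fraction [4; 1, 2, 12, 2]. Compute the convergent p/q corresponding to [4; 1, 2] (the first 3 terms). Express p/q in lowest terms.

14/3

Compute successive convergents:
a_0 = 4: 4/1
a_1 = 1: 5/1
a_2 = 2: 14/3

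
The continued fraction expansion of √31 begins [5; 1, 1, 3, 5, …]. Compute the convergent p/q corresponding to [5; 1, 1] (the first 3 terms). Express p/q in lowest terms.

11/2

Use the convergent recurrence hₖ = aₖ·hₖ₋₁ + hₖ₋₂ (and likewise for the denominators kₖ):
a_0 = 5: 5/1
a_1 = 1: 6/1
a_2 = 1: 11/2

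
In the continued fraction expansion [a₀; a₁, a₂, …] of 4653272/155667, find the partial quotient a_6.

5

4653272 = 29·155667 + 138929, so a_0 = 29
155667 = 1·138929 + 16738, so a_1 = 1
138929 = 8·16738 + 5025, so a_2 = 8
16738 = 3·5025 + 1663, so a_3 = 3
5025 = 3·1663 + 36, so a_4 = 3
1663 = 46·36 + 7, so a_5 = 46
36 = 5·7 + 1, so a_6 = 5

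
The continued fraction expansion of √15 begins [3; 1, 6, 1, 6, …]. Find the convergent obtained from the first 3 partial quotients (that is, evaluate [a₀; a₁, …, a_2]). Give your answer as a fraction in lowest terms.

Start with 6.
1 + 1/(6/1) = 1 + 1/6 = 7/6
3 + 1/(7/6) = 3 + 6/7 = 27/7

27/7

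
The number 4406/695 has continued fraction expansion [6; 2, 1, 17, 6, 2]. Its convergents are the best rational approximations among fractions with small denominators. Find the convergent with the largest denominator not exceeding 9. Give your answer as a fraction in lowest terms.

19/3

a_0 = 6: 6/1  (≤ bound)
a_1 = 2: 13/2  (≤ bound)
a_2 = 1: 19/3  (≤ bound)
a_3 = 17: 336/53  (> 9, stop)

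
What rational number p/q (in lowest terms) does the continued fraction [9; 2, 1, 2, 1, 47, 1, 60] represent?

306056/32685

Start with 60.
1 + 1/(60/1) = 1 + 1/60 = 61/60
47 + 1/(61/60) = 47 + 60/61 = 2927/61
1 + 1/(2927/61) = 1 + 61/2927 = 2988/2927
2 + 1/(2988/2927) = 2 + 2927/2988 = 8903/2988
1 + 1/(8903/2988) = 1 + 2988/8903 = 11891/8903
2 + 1/(11891/8903) = 2 + 8903/11891 = 32685/11891
9 + 1/(32685/11891) = 9 + 11891/32685 = 306056/32685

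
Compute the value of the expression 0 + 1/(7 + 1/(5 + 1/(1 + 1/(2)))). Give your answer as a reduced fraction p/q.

17/122

Compute successive convergents:
a_0 = 0: 0/1
a_1 = 7: 1/7
a_2 = 5: 5/36
a_3 = 1: 6/43
a_4 = 2: 17/122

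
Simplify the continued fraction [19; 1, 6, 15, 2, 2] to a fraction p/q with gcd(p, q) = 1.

10803/544

Build up convergents one term at a time:
a_0 = 19: 19/1
a_1 = 1: 20/1
a_2 = 6: 139/7
a_3 = 15: 2105/106
a_4 = 2: 4349/219
a_5 = 2: 10803/544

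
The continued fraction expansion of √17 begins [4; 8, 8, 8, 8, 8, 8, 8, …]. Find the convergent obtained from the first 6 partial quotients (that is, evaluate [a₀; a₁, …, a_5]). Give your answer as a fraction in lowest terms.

Starting at the tail and folding back:
Start with 8.
8 + 1/(8/1) = 8 + 1/8 = 65/8
8 + 1/(65/8) = 8 + 8/65 = 528/65
8 + 1/(528/65) = 8 + 65/528 = 4289/528
8 + 1/(4289/528) = 8 + 528/4289 = 34840/4289
4 + 1/(34840/4289) = 4 + 4289/34840 = 143649/34840

143649/34840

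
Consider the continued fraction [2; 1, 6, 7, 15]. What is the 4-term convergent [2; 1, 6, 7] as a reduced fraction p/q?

143/50

a_0 = 2: 2/1
a_1 = 1: 3/1
a_2 = 6: 20/7
a_3 = 7: 143/50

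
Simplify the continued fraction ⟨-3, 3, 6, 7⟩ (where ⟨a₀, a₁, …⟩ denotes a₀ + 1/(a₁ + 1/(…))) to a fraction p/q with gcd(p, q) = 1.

-365/136

Start with 7.
6 + 1/(7/1) = 6 + 1/7 = 43/7
3 + 1/(43/7) = 3 + 7/43 = 136/43
-3 + 1/(136/43) = -3 + 43/136 = -365/136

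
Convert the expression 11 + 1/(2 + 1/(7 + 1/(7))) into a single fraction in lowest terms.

1227/107

Use the convergent recurrence hₖ = aₖ·hₖ₋₁ + hₖ₋₂ (and likewise for the denominators kₖ):
a_0 = 11: 11/1
a_1 = 2: 23/2
a_2 = 7: 172/15
a_3 = 7: 1227/107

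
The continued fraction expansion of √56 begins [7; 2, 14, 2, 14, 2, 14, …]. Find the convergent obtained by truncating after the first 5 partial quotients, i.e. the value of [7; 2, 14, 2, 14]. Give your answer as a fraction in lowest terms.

a_0 = 7: 7/1
a_1 = 2: 15/2
a_2 = 14: 217/29
a_3 = 2: 449/60
a_4 = 14: 6503/869

6503/869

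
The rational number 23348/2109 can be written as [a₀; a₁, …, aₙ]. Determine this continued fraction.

23348 = 11·2109 + 149, so a_0 = 11
2109 = 14·149 + 23, so a_1 = 14
149 = 6·23 + 11, so a_2 = 6
23 = 2·11 + 1, so a_3 = 2
11 = 11·1 + 0, so a_4 = 11

[11; 14, 6, 2, 11]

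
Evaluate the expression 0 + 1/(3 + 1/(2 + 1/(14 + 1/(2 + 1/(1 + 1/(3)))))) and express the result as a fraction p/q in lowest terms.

Start with 3.
1 + 1/(3/1) = 1 + 1/3 = 4/3
2 + 1/(4/3) = 2 + 3/4 = 11/4
14 + 1/(11/4) = 14 + 4/11 = 158/11
2 + 1/(158/11) = 2 + 11/158 = 327/158
3 + 1/(327/158) = 3 + 158/327 = 1139/327
0 + 1/(1139/327) = 0 + 327/1139 = 327/1139

327/1139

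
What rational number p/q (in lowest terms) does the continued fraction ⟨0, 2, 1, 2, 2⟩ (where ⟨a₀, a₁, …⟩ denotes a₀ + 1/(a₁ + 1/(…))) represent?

a_0 = 0: 0/1
a_1 = 2: 1/2
a_2 = 1: 1/3
a_3 = 2: 3/8
a_4 = 2: 7/19

7/19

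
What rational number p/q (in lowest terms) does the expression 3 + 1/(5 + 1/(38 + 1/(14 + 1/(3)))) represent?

26321/8228

Start with 3.
14 + 1/(3/1) = 14 + 1/3 = 43/3
38 + 1/(43/3) = 38 + 3/43 = 1637/43
5 + 1/(1637/43) = 5 + 43/1637 = 8228/1637
3 + 1/(8228/1637) = 3 + 1637/8228 = 26321/8228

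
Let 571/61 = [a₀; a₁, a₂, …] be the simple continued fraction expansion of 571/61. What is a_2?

1

Repeatedly divide and take the remainder:
571 ÷ 61 → quotient 9, remainder 22
61 ÷ 22 → quotient 2, remainder 17
22 ÷ 17 → quotient 1, remainder 5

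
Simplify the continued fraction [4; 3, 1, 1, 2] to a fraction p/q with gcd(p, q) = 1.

77/18

Start with 2.
1 + 1/(2/1) = 1 + 1/2 = 3/2
1 + 1/(3/2) = 1 + 2/3 = 5/3
3 + 1/(5/3) = 3 + 3/5 = 18/5
4 + 1/(18/5) = 4 + 5/18 = 77/18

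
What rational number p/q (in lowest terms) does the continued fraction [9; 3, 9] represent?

261/28

Collapse the nested fraction from the inside out:
Start with 9.
3 + 1/(9/1) = 3 + 1/9 = 28/9
9 + 1/(28/9) = 9 + 9/28 = 261/28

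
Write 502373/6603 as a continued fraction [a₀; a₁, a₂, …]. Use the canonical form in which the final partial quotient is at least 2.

502373 = 76·6603 + 545, so a_0 = 76
6603 = 12·545 + 63, so a_1 = 12
545 = 8·63 + 41, so a_2 = 8
63 = 1·41 + 22, so a_3 = 1
41 = 1·22 + 19, so a_4 = 1
22 = 1·19 + 3, so a_5 = 1
19 = 6·3 + 1, so a_6 = 6
3 = 3·1 + 0, so a_7 = 3

[76; 12, 8, 1, 1, 1, 6, 3]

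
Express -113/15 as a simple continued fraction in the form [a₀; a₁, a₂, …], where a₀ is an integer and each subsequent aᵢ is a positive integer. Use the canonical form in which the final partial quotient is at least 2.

[-8; 2, 7]

⌊-113/15⌋ = -8, remainder 7
⌊15/7⌋ = 2, remainder 1
⌊7/1⌋ = 7, remainder 0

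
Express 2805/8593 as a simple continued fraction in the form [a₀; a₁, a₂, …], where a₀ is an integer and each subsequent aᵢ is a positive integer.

[0; 3, 15, 1, 3, 7, 6]

2805 ÷ 8593 → quotient 0, remainder 2805
8593 ÷ 2805 → quotient 3, remainder 178
2805 ÷ 178 → quotient 15, remainder 135
178 ÷ 135 → quotient 1, remainder 43
135 ÷ 43 → quotient 3, remainder 6
43 ÷ 6 → quotient 7, remainder 1
6 ÷ 1 → quotient 6, remainder 0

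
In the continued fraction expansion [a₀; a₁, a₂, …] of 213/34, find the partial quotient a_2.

1

213 = 6·34 + 9, so a_0 = 6
34 = 3·9 + 7, so a_1 = 3
9 = 1·7 + 2, so a_2 = 1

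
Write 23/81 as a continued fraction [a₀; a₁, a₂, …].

[0; 3, 1, 1, 11]

23 = 0·81 + 23, so a_0 = 0
81 = 3·23 + 12, so a_1 = 3
23 = 1·12 + 11, so a_2 = 1
12 = 1·11 + 1, so a_3 = 1
11 = 11·1 + 0, so a_4 = 11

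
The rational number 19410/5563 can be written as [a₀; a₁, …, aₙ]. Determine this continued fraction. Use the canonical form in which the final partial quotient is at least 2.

[3; 2, 22, 2, 19, 1, 2]

19410 ÷ 5563 → quotient 3, remainder 2721
5563 ÷ 2721 → quotient 2, remainder 121
2721 ÷ 121 → quotient 22, remainder 59
121 ÷ 59 → quotient 2, remainder 3
59 ÷ 3 → quotient 19, remainder 2
3 ÷ 2 → quotient 1, remainder 1
2 ÷ 1 → quotient 2, remainder 0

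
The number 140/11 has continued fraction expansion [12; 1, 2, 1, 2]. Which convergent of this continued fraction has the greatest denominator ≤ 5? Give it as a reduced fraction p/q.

a_0 = 12: 12/1  (≤ bound)
a_1 = 1: 13/1  (≤ bound)
a_2 = 2: 38/3  (≤ bound)
a_3 = 1: 51/4  (≤ bound)
a_4 = 2: 140/11  (> 5, stop)

51/4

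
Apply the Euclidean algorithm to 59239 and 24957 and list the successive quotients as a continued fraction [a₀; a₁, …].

[2; 2, 1, 2, 11, 7, 3, 12]

⌊59239/24957⌋ = 2, remainder 9325
⌊24957/9325⌋ = 2, remainder 6307
⌊9325/6307⌋ = 1, remainder 3018
⌊6307/3018⌋ = 2, remainder 271
⌊3018/271⌋ = 11, remainder 37
⌊271/37⌋ = 7, remainder 12
⌊37/12⌋ = 3, remainder 1
⌊12/1⌋ = 12, remainder 0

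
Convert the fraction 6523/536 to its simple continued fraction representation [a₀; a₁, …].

[12; 5, 1, 8, 10]

Run the Euclidean algorithm, recording each quotient:
⌊6523/536⌋ = 12, remainder 91
⌊536/91⌋ = 5, remainder 81
⌊91/81⌋ = 1, remainder 10
⌊81/10⌋ = 8, remainder 1
⌊10/1⌋ = 10, remainder 0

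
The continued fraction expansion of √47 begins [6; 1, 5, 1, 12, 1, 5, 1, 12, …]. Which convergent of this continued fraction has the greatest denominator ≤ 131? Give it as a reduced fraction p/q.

665/97

List convergents until the denominator exceeds the bound:
a_0 = 6: 6/1  (≤ bound)
a_1 = 1: 7/1  (≤ bound)
a_2 = 5: 41/6  (≤ bound)
a_3 = 1: 48/7  (≤ bound)
a_4 = 12: 617/90  (≤ bound)
a_5 = 1: 665/97  (≤ bound)
a_6 = 5: 3942/575  (> 131, stop)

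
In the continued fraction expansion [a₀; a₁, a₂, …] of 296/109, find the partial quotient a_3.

⌊296/109⌋ = 2, remainder 78
⌊109/78⌋ = 1, remainder 31
⌊78/31⌋ = 2, remainder 16
⌊31/16⌋ = 1, remainder 15

1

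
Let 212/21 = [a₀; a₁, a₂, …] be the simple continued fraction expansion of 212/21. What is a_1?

Apply division with remainder until the remainder is 0:
⌊212/21⌋ = 10, remainder 2
⌊21/2⌋ = 10, remainder 1

10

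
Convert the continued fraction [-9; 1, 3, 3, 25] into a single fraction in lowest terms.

-2708/329

a_0 = -9: -9/1
a_1 = 1: -8/1
a_2 = 3: -33/4
a_3 = 3: -107/13
a_4 = 25: -2708/329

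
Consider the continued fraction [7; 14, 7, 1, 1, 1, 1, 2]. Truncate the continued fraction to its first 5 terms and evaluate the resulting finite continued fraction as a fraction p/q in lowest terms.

1499/212

Compute successive convergents:
a_0 = 7: 7/1
a_1 = 14: 99/14
a_2 = 7: 700/99
a_3 = 1: 799/113
a_4 = 1: 1499/212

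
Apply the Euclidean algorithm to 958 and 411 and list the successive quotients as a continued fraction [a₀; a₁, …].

[2; 3, 45, 3]

958 = 2·411 + 136, so a_0 = 2
411 = 3·136 + 3, so a_1 = 3
136 = 45·3 + 1, so a_2 = 45
3 = 3·1 + 0, so a_3 = 3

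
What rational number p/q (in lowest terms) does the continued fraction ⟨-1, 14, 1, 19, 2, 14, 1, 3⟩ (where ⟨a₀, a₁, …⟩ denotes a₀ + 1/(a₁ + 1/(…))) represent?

-34864/37363

Start with 3.
1 + 1/(3/1) = 1 + 1/3 = 4/3
14 + 1/(4/3) = 14 + 3/4 = 59/4
2 + 1/(59/4) = 2 + 4/59 = 122/59
19 + 1/(122/59) = 19 + 59/122 = 2377/122
1 + 1/(2377/122) = 1 + 122/2377 = 2499/2377
14 + 1/(2499/2377) = 14 + 2377/2499 = 37363/2499
-1 + 1/(37363/2499) = -1 + 2499/37363 = -34864/37363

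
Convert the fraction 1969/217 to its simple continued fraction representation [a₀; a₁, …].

⌊1969/217⌋ = 9, remainder 16
⌊217/16⌋ = 13, remainder 9
⌊16/9⌋ = 1, remainder 7
⌊9/7⌋ = 1, remainder 2
⌊7/2⌋ = 3, remainder 1
⌊2/1⌋ = 2, remainder 0

[9; 13, 1, 1, 3, 2]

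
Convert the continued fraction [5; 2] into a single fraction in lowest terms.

11/2

a_0 = 5: 5/1
a_1 = 2: 11/2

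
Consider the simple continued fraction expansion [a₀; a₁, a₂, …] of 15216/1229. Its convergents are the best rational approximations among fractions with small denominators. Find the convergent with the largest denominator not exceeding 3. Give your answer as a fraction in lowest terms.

37/3

a_0 = 12: 12/1  (≤ bound)
a_1 = 2: 25/2  (≤ bound)
a_2 = 1: 37/3  (≤ bound)
a_3 = 1: 62/5  (> 3, stop)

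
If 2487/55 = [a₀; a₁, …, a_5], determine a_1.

2487 = 45·55 + 12, so a_0 = 45
55 = 4·12 + 7, so a_1 = 4

4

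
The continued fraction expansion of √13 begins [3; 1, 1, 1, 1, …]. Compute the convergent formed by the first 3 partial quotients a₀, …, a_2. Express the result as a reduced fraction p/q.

Starting at the tail and folding back:
Start with 1.
1 + 1/(1/1) = 1 + 1/1 = 2/1
3 + 1/(2/1) = 3 + 1/2 = 7/2

7/2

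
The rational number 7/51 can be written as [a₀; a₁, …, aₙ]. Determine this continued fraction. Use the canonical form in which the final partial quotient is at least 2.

[0; 7, 3, 2]

7 ÷ 51 → quotient 0, remainder 7
51 ÷ 7 → quotient 7, remainder 2
7 ÷ 2 → quotient 3, remainder 1
2 ÷ 1 → quotient 2, remainder 0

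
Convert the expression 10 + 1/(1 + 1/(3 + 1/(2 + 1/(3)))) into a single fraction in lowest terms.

a_0 = 10: 10/1
a_1 = 1: 11/1
a_2 = 3: 43/4
a_3 = 2: 97/9
a_4 = 3: 334/31

334/31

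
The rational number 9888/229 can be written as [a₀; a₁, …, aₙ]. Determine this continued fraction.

[43; 5, 1, 1, 2, 2, 3]

Run the Euclidean algorithm, recording each quotient:
9888 ÷ 229 → quotient 43, remainder 41
229 ÷ 41 → quotient 5, remainder 24
41 ÷ 24 → quotient 1, remainder 17
24 ÷ 17 → quotient 1, remainder 7
17 ÷ 7 → quotient 2, remainder 3
7 ÷ 3 → quotient 2, remainder 1
3 ÷ 1 → quotient 3, remainder 0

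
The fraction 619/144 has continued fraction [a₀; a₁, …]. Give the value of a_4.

Run the Euclidean algorithm, recording each quotient:
619 ÷ 144 → quotient 4, remainder 43
144 ÷ 43 → quotient 3, remainder 15
43 ÷ 15 → quotient 2, remainder 13
15 ÷ 13 → quotient 1, remainder 2
13 ÷ 2 → quotient 6, remainder 1

6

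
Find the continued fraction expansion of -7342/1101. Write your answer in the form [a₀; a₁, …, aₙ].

-7342 ÷ 1101 → quotient -7, remainder 365
1101 ÷ 365 → quotient 3, remainder 6
365 ÷ 6 → quotient 60, remainder 5
6 ÷ 5 → quotient 1, remainder 1
5 ÷ 1 → quotient 5, remainder 0

[-7; 3, 60, 1, 5]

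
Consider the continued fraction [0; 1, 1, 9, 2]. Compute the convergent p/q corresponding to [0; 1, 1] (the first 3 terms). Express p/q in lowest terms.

1/2

a_0 = 0: 0/1
a_1 = 1: 1/1
a_2 = 1: 1/2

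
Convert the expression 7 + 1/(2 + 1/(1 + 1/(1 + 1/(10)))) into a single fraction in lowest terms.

Work from the innermost term outward:
Start with 10.
1 + 1/(10/1) = 1 + 1/10 = 11/10
1 + 1/(11/10) = 1 + 10/11 = 21/11
2 + 1/(21/11) = 2 + 11/21 = 53/21
7 + 1/(53/21) = 7 + 21/53 = 392/53

392/53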